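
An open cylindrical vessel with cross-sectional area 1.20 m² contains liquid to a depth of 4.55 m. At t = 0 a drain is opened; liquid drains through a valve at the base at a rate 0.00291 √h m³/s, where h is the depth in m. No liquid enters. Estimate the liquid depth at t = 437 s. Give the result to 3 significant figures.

2.57 m

Unsteady balance on liquid volume: A dh/dt = −0.00291 √h.
∫ h^(−1/2) dh = −(0.00291/A) ∫ dt, giving 2√h = 2√h₀ − (0.00291/A) t.
√h = √4.55 − 0.00291·437/(2·1.20) = 2.1331 − 0.52986 = 1.6032.
h = 1.6032² = 2.5703 m.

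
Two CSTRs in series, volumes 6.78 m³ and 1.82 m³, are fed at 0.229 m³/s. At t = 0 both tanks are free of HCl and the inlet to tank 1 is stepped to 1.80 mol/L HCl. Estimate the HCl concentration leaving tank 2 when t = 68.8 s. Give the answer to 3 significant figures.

1.56 mol/L

Each tank obeys Vᵢ dCᵢ/dt = Q(Cᵢ₋₁ − Cᵢ), so τᵢ = Vᵢ/Q.
τ₁ = 6.78/0.229 = 29.607 s; τ₂ = 1.82/0.229 = 7.9476 s.
Solving the cascade with C₁(0)=C₂(0)=0 gives C₂(t) = C_in[1 − (τ₁ e^(−t/τ₁) − τ₂ e^(−t/τ₂))/(τ₁ − τ₂)].
At t = 68.8: e^(−t/τ₁) = 0.097903, e^(−t/τ₂) = 0.00017396.
C₂ = 1.80·[1 − (29.607·0.097903 − 7.9476·0.00017396)/(21.659)] = 1.80·0.86624 = 1.5592 mol/L.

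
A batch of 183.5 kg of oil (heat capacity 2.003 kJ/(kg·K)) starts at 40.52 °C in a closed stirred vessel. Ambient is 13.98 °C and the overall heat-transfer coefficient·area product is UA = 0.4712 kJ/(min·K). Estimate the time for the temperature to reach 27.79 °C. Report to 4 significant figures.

509.6 min

Lumped-capacitance energy balance: M c_p dT/dt = UA(T_amb − T).
τ = M c_p/UA = 780.031 min; T_ss = T_amb = 13.9800 °C.
T(t) = T_ss + (T₀ − T_ss)e^(−t/τ); set T = 27.79:
t = −τ ln[(T − T_ss)/(T₀ − T_ss)] = −780.031 · ln(0.520347) = 509.563 min.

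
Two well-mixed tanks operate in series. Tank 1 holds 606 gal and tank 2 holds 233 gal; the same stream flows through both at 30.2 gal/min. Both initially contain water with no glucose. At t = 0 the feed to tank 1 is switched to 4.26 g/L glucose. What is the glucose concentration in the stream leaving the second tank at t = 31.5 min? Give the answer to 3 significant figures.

2.86 g/L

Time constants: τᵢ = Vᵢ/Q for each well-mixed tank.
τ₁ = 606/30.2 = 20.066 min; τ₂ = 233/30.2 = 7.7152 min.
Solving the cascade with C₁(0)=C₂(0)=0 gives C₂(t) = C_in[1 − (τ₁ e^(−t/τ₁) − τ₂ e^(−t/τ₂))/(τ₁ − τ₂)].
At t = 31.5: e^(−t/τ₁) = 0.20809, e^(−t/τ₂) = 0.016860.
C₂ = 4.26·[1 − (20.066·0.20809 − 7.7152·0.016860)/(12.351)] = 4.26·0.67246 = 2.8647 g/L.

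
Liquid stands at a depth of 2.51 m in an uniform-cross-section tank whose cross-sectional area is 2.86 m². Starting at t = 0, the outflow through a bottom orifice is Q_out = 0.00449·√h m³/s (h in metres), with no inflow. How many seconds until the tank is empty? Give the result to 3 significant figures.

2020 s

A dh/dt = −Q_out = −0.00449 √h.
∫ h^(−1/2) dh = −(0.00449/A) ∫ dt, giving 2√h = 2√h₀ − (0.00449/A) t.
Tank is empty when √h = 0: t_empty = 2A√h₀/0.00449.
t_empty = 2·2.86·√2.51/0.00449 = 5.7200·1.5843/0.00449 = 2018.3 s.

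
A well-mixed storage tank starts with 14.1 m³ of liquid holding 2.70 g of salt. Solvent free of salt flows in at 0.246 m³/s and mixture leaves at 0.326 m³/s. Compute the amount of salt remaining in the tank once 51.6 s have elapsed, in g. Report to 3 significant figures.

0.658 g

Total volume: dV/dt = Q_in − Q_out = -0.080000 m³/s, so V(t) = 14.1 − 0.080000 t and V(51.6) = 9.9720 m³.
Solute balance: dm/dt = 0 − Q_out C = −Q_out m/V(t).
Separate: dm/m = −Q_out dt/V(t) ⇒ ln(m/m₀) = −(Q_out/(Q_in−Q_out)) ln(V/V₀).
m = m₀ (V₀/V)^(Q_out/(Q_in−Q_out)) = 2.70 × (14.1/9.9720)^(-4.0750) = 0.65816 g.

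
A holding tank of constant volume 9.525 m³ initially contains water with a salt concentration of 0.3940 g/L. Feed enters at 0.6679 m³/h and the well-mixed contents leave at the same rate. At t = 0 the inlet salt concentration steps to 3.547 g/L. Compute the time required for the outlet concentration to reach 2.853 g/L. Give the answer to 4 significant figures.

21.59 h

Species balance: V dC/dt = Q(C_in − C) ⇒ τ = V/Q = 14.2611 h.
C(t) = C_in + (C₀ − C_in) e^(−t/τ). Set C = 2.853 and solve for t:
e^(−t/τ) = (C − C_in)/(C₀ − C_in) = (2.853 − 3.547)/(0.3940 − 3.547) = 0.220108
t = −τ ln(…) = 14.2611 × 1.51364 = 21.5862 h.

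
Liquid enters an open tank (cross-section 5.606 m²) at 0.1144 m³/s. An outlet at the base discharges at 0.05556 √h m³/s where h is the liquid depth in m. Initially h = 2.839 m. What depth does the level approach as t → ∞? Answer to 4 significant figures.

Level balance: A dh/dt = 0.1144 − 0.05556 √h. Setting dh/dt = 0:
Q_in = 0.05556 √h_ss ⇒ √h_ss = 0.1144/0.05556 = 2.05904.
h_ss = 2.05904² = 4.23963 m. (Since h₀ = 2.839 m < h_ss, the level will rise toward this value.)

4.240 m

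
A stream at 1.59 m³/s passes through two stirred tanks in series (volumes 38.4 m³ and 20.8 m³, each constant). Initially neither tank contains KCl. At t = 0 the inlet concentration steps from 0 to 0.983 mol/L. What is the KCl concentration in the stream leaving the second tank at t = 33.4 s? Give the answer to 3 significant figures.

0.535 mol/L

Species balance on tank i: dCᵢ/dt = (Cᵢ₋₁ − Cᵢ)/τᵢ with τᵢ = Vᵢ/Q.
τ₁ = 38.4/1.59 = 24.151 s; τ₂ = 20.8/1.59 = 13.082 s.
Tank 1: C₁ = C_in(1 − e^(−t/τ₁)). Tank 2 (τ₁ ≠ τ₂): C₂ = C_in[1 − (τ₁ e^(−t/τ₁) − τ₂ e^(−t/τ₂))/(τ₁ − τ₂)].
At t = 33.4: e^(−t/τ₁) = 0.25083, e^(−t/τ₂) = 0.077834.
C₂ = 0.983·[1 − (24.151·0.25083 − 13.082·0.077834)/(11.069)] = 0.983·0.54471 = 0.53545 mol/L.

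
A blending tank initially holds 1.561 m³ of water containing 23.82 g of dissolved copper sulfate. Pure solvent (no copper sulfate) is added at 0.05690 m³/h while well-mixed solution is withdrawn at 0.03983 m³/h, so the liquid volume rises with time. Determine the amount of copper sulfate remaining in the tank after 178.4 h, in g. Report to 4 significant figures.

1.907 g

Let m(t) be the amount of copper sulfate. Volume: V(t) = V₀ + (Q_in − Q_out) t = 1.561 + 0.0170700 t; V(178.4) = 4.60629 m³.
Solute balance: dm/dt = 0 − Q_out C = −Q_out m/V(t).
dm/m = −Q_out dt/(V₀ + 0.0170700 t); integrating gives ln(m/m₀) = −(Q_out/(Q_in−Q_out)) ln(V/V₀).
m = m₀ (V₀/V)^(Q_out/(Q_in−Q_out)) = 23.82 × (1.561/4.60629)^(2.33333) = 1.90720 g.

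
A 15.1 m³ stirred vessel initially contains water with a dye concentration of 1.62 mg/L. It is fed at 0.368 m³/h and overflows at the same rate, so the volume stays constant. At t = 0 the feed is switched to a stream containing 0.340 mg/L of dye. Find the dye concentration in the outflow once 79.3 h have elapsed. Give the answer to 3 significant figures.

0.525 mg/L

Transient balance on the dissolved component: V dC/dt = Q(C_in − C).
Rewrite as dC/dt + C/τ = C_in/τ, τ = V/Q = 41.033 h.
C approaches C_in exponentially: C(t) = C_in + (C₀ − C_in) e^(−t/τ).
C(79.3) = 0.340 + (1.62 − 0.340)·e^(−79.3/41.033) = 0.340 + (1.2800)·0.14477 = 0.52531 mg/L.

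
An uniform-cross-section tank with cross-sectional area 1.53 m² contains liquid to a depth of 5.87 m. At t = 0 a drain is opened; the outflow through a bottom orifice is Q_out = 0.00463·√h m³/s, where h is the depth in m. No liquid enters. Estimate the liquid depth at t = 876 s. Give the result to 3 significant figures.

1.20 m

With no inflow, A dh/dt = −0.00463 √h.
∫ h^(−1/2) dh = −(0.00463/A) ∫ dt, giving 2√h = 2√h₀ − (0.00463/A) t.
√h = √5.87 − 0.00463·876/(2·1.53) = 2.4228 − 1.3255 = 1.0974.
h = 1.0974² = 1.2042 m.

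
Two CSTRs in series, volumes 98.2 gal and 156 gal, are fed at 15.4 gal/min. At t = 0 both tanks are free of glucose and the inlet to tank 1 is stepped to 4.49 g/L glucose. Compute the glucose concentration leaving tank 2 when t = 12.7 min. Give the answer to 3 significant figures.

Time constants: τᵢ = Vᵢ/Q for each well-mixed tank.
τ₁ = 98.2/15.4 = 6.3766 min; τ₂ = 156/15.4 = 10.130 min.
Tank 1: C₁ = C_in(1 − e^(−t/τ₁)). Tank 2 (τ₁ ≠ τ₂): C₂ = C_in[1 − (τ₁ e^(−t/τ₁) − τ₂ e^(−t/τ₂))/(τ₁ − τ₂)].
At t = 12.7: e^(−t/τ₁) = 0.13647, e^(−t/τ₂) = 0.28544.
C₂ = 4.49·[1 − (6.3766·0.13647 − 10.130·0.28544)/(-3.7532)] = 4.49·0.46146 = 2.0720 g/L.

2.07 g/L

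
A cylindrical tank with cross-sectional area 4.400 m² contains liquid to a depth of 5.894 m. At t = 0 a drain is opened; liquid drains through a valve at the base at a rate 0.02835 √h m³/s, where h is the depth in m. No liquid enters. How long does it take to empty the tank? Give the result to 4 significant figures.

A dh/dt = −Q_out = −0.02835 √h.
Separate and integrate: 2(√h − √h₀) = −(0.02835/A) t.
Tank is empty when √h = 0: t_empty = 2A√h₀/0.02835.
t_empty = 2·4.400·√5.894/0.02835 = 8.80000·2.42776/0.02835 = 753.589 s.

753.6 s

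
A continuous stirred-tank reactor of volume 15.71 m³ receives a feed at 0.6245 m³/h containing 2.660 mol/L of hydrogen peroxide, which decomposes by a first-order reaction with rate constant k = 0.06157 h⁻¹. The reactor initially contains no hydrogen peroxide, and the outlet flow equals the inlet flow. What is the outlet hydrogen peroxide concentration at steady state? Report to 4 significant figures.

1.044 mol/L

V dC/dt = Q(C_in − C) − k V C.
Steady state (dC/dt = 0): C_ss = Q C_in/(Q + kV) = C_in/(1 + kV/Q).
C_ss = 0.6245·2.660/(0.6245 + 0.06157·15.71) = 1.66117/1.59176 = 1.04360 mol/L.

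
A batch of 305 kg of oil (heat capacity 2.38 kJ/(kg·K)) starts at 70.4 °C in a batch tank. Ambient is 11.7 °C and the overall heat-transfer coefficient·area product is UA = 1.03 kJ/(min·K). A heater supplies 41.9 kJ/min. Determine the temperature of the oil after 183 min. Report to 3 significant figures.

66.3 °C

Lumped-capacitance energy balance: M c_p dT/dt = UA(T_amb − T) + Q̇.
dT/dt = (T_ss − T)/τ with T_ss = T_amb + Q̇/UA = 11.7 + 41.9/1.03 = 52.380 °C, τ = M c_p/UA = 305·2.38/1.03 = 704.76 min.
This is linear first-order; T(t) = T_ss + (T₀ − T_ss) e^(−t/τ).
T(183) = 52.380 + (18.020)·0.77131 = 66.279 °C.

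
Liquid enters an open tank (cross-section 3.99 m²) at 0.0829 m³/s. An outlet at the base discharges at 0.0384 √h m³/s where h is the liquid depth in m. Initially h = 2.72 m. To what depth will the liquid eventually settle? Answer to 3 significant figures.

Volume balance on the tank: A dh/dt = Q_in − 0.0384 √h. At steady state dh/dt = 0:
Q_in = 0.0384 √h_ss ⇒ √h_ss = 0.0829/0.0384 = 2.1589.
h_ss = 2.1589² = 4.6607 m. (Since h₀ = 2.72 m < h_ss, the level will rise toward this value.)

4.66 m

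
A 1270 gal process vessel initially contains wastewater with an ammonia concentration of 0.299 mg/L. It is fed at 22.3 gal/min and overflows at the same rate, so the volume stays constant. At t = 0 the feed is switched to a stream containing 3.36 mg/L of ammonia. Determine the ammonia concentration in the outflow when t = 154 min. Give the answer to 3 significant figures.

3.16 mg/L

Accumulation = in − out for the solute gives V dC/dt = Q(C_in − C).
So dC/dt = (C_in − C)/τ with τ = V/Q = 1270/22.3 = 56.951 min.
C approaches C_in exponentially: C(t) = C_in + (C₀ − C_in) e^(−t/τ).
C(154) = 3.36 + (0.299 − 3.36)·e^(−154/56.951) = 3.36 + (-3.0610)·0.066931 = 3.1551 mg/L.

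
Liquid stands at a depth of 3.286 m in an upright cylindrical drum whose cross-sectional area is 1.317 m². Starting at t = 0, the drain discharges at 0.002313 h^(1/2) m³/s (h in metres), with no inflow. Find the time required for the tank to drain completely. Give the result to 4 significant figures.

2064 s

A dh/dt = −Q_out = −0.002313 √h.
∫ h^(−1/2) dh = −(0.002313/A) ∫ dt, giving 2√h = 2√h₀ − (0.002313/A) t.
Tank is empty when √h = 0: t_empty = 2A√h₀/0.002313.
t_empty = 2·1.317·√3.286/0.002313 = 2.63400·1.81273/0.002313 = 2064.31 s.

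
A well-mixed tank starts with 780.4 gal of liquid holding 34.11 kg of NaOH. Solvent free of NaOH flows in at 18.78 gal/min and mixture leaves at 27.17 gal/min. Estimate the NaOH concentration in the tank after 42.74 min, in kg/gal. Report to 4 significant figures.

0.01103 kg/gal

Let m(t) be the amount of NaOH. Volume: V(t) = V₀ + (Q_in − Q_out) t = 780.4 − 8.39000 t; V(42.74) = 421.811 gal.
Species balance (pure solvent in): dm/dt = −Q_out · m/V(t).
dm/m = −Q_out dt/(V₀ − 8.39000 t); integrating gives ln(m/m₀) = −(Q_out/(Q_in−Q_out)) ln(V/V₀).
m = m₀ (V₀/V)^(Q_out/(Q_in−Q_out)) = 34.11 × (780.4/421.811)^(-3.23838) = 4.65147 kg.
C = m/V = 4.65147/421.811 = 0.0110274 kg/gal.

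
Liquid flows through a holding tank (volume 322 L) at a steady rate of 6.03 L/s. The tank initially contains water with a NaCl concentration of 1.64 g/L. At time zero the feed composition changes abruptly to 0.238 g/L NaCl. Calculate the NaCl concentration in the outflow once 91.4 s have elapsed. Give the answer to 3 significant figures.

Species balance on the tank: V dC/dt = Q(C_in − C).
Rewrite as dC/dt + C/τ = C_in/τ, τ = V/Q = 53.400 s.
C approaches C_in exponentially: C(t) = C_in + (C₀ − C_in) e^(−t/τ).
C(91.4) = 0.238 + (1.64 − 0.238)·e^(−91.4/53.400) = 0.238 + (1.4020)·0.18057 = 0.49116 g/L.

0.491 g/L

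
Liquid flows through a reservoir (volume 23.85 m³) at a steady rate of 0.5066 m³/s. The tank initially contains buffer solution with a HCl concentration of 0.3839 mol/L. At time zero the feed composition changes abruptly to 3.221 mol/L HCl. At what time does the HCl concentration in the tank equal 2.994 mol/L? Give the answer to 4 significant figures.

Species balance: V dC/dt = Q(C_in − C) ⇒ τ = V/Q = 47.0786 s.
C(t) = C_in + (C₀ − C_in) e^(−t/τ). Set C = 2.994 and solve for t:
e^(−t/τ) = (C − C_in)/(C₀ − C_in) = (2.994 − 3.221)/(0.3839 − 3.221) = 0.0800113
t = −τ ln(…) = 47.0786 × 2.52559 = 118.901 s.

118.9 s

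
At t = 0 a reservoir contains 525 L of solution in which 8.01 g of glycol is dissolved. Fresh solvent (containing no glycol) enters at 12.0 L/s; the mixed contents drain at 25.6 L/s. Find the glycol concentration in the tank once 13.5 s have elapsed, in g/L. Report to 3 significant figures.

Total volume: dV/dt = Q_in − Q_out = -13.600 L/s, so V(t) = 525 − 13.600 t and V(13.5) = 341.40 L.
Solute balance: dm/dt = 0 − Q_out C = −Q_out m/V(t).
dm/m = −Q_out dt/(V₀ − 13.600 t); integrating gives ln(m/m₀) = −(Q_out/(Q_in−Q_out)) ln(V/V₀).
m = m₀ (V₀/V)^(Q_out/(Q_in−Q_out)) = 8.01 × (525/341.40)^(-1.8824) = 3.5631 g.
C = m/V = 3.5631/341.40 = 0.010437 g/L.

0.0104 g/L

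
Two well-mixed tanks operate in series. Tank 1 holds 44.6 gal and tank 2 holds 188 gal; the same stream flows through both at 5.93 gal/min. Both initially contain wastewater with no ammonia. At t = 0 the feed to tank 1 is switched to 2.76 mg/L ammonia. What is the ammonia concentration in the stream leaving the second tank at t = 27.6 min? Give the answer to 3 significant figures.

Time constants: τᵢ = Vᵢ/Q for each well-mixed tank.
τ₁ = 44.6/5.93 = 7.5211 min; τ₂ = 188/5.93 = 31.703 min.
Solving the cascade with C₁(0)=C₂(0)=0 gives C₂(t) = C_in[1 − (τ₁ e^(−t/τ₁) − τ₂ e^(−t/τ₂))/(τ₁ − τ₂)].
At t = 27.6: e^(−t/τ₁) = 0.025484, e^(−t/τ₂) = 0.41871.
C₂ = 2.76·[1 − (7.5211·0.025484 − 31.703·0.41871)/(-24.182)] = 2.76·0.45899 = 1.2668 mg/L.

1.27 mg/L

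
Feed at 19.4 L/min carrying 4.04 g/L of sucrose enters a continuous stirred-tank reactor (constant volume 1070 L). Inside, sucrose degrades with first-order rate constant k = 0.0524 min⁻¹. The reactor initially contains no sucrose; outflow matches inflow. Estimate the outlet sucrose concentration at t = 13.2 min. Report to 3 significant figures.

Accumulation = in − out − consumed: V dC/dt = Q C_in − Q C − k V C.
dC/dt = (Q/V) C_in − (Q/V + k) C; effective rate a = Q/V + k = 0.018131 + 0.0524 = 0.070531 min⁻¹.
C_ss = Q C_in/(Q + kV) = 1.0385 g/L; C(t) = C_ss + (C₀ − C_ss) e^(−a t).
C(13.2) = 1.0385 + (-1.0385)·e^(−0.070531·13.2) = 1.0385 + (-1.0385)·0.39416 = 0.62919 g/L.

0.629 g/L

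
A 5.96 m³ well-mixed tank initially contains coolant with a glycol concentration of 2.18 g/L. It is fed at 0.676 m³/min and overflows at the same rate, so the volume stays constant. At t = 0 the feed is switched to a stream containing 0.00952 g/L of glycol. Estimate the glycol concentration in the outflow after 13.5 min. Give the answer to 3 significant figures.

0.479 g/L

Species balance on the tank: V dC/dt = Q(C_in − C).
Rewrite as dC/dt + C/τ = C_in/τ, τ = V/Q = 8.8166 min.
This is linear first-order; C(t) = C_in + (C₀ − C_in) e^(−t/τ).
C(13.5) = 0.00952 + (2.18 − 0.00952)·e^(−13.5/8.8166) = 0.00952 + (2.1705)·0.21627 = 0.47894 g/L.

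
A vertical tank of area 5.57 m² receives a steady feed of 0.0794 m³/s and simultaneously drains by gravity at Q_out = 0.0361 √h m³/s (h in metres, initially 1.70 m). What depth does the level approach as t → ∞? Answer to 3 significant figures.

4.84 m

A dh/dt = Q_in − 0.0361 √h. Steady state requires inflow = outflow:
Q_in = 0.0361 √h_ss ⇒ √h_ss = 0.0794/0.0361 = 2.1994.
h_ss = 2.1994² = 4.8376 m. (Since h₀ = 1.70 m < h_ss, the level will rise toward this value.)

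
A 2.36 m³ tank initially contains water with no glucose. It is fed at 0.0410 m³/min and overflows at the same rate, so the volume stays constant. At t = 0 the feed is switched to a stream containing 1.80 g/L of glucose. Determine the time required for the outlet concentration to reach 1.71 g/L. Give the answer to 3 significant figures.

Species balance on the tank: V dC/dt = Q(C_in − C), so τ = V/Q = 57.561 min.
C(t) = C_in + (C₀ − C_in) e^(−t/τ). Set C = 1.71 and solve for t:
e^(−t/τ) = (C − C_in)/(C₀ − C_in) = (1.71 − 1.80)/(0 − 1.80) = 0.050000
t = −τ ln(…) = 57.561 × 2.9957 = 172.44 min.

172 min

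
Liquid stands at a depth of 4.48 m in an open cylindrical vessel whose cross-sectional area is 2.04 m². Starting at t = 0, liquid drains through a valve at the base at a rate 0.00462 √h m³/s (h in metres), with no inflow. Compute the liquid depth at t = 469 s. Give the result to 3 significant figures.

A dh/dt = −Q_out = −0.00462 √h.
Separate and integrate: 2(√h − √h₀) = −(0.00462/A) t.
√h = √4.48 − 0.00462·469/(2·2.04) = 2.1166 − 0.53107 = 1.5855.
h = 1.5855² = 2.5139 m.

2.51 m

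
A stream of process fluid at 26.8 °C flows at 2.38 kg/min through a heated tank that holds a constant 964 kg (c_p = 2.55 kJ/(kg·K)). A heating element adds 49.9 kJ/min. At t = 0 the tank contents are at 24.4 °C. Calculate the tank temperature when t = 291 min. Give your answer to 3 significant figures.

29.8 °C

Energy balance: M c_p dT/dt = ṁ c_p (T_in − T) + 49.9.
Rearrange: dT/dt = (T_ss − T)/τ with τ = M/ṁ = 405.04 min and T_ss = T_in + Q̇/(ṁ c_p) = 35.022 °C.
T approaches T_ss exponentially: T(t) = T_ss + (T₀ − T_ss) e^(−t/τ).
T(291) = 35.022 + (-10.622)·e^(−291/405.04) = 35.022 + (-10.622)·0.48751 = 29.844 °C.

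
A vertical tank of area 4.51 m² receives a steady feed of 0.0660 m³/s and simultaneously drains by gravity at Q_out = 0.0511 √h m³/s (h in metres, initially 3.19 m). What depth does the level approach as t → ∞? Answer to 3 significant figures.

Level balance: A dh/dt = 0.0660 − 0.0511 √h. Setting dh/dt = 0:
Q_in = 0.0511 √h_ss ⇒ √h_ss = 0.0660/0.0511 = 1.2916.
h_ss = 1.2916² = 1.6682 m. (Since h₀ = 3.19 m > h_ss, the level will fall toward this value.)

1.67 m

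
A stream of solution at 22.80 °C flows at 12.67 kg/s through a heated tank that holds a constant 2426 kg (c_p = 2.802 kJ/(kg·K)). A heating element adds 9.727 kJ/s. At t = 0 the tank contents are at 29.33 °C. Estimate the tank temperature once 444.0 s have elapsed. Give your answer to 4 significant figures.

Heat balance on the well-mixed liquid: M c_p dT/dt = ṁ c_p (T_in − T) + 9.727.
Rearrange: dT/dt = (T_ss − T)/τ with τ = M/ṁ = 191.476 s and T_ss = T_in + Q̇/(ṁ c_p) = 23.0740 °C.
Solution: T(t) = T_ss + (T₀ − T_ss) e^(−t/τ).
T(444.0) = 23.0740 + (6.25601)·e^(−444.0/191.476) = 23.0740 + (6.25601)·0.0983887 = 23.6895 °C.

23.69 °C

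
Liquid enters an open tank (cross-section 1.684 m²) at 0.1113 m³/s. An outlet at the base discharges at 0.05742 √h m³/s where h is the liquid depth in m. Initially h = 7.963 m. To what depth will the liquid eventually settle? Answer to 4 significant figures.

3.757 m

Accumulation of liquid (constant cross-section A): A dh/dt = Q_in − 0.05742 √h. At steady state dh/dt = 0:
Q_in = 0.05742 √h_ss ⇒ √h_ss = 0.1113/0.05742 = 1.93835.
h_ss = 1.93835² = 3.75720 m. (Since h₀ = 7.963 m > h_ss, the level will fall toward this value.)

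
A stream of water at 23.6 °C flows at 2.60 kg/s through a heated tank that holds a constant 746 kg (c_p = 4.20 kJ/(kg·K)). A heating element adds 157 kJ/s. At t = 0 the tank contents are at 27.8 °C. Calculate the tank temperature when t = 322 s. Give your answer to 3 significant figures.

34.7 °C

M c_p dT/dt = ṁ c_p (T_in − T) + Q̇.
τ = M/ṁ = 286.92 s; T_ss = T_in + Q̇/(ṁ c_p) = 23.6 + 157/(2.60·4.20) = 37.977 °C.
Integrating: T(t) = T_ss + (T₀ − T_ss) e^(−t/τ).
T(322) = 37.977 + (-10.177)·e^(−322/286.92) = 37.977 + (-10.177)·0.32555 = 34.664 °C.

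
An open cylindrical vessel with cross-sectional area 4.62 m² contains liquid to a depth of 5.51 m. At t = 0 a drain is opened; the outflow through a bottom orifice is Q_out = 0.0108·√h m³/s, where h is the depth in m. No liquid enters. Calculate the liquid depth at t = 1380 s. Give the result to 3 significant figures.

With no inflow, A dh/dt = −0.0108 √h.
Separate and integrate: 2(√h − √h₀) = −(0.0108/A) t.
√h = √5.51 − 0.0108·1380/(2·4.62) = 2.3473 − 1.6130 = 0.73435.
h = 0.73435² = 0.53927 m.

0.539 m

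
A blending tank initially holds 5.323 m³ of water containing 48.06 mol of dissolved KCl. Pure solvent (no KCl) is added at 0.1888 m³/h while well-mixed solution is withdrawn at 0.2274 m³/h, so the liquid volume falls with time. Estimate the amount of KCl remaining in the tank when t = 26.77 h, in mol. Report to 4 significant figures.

13.48 mol

Let m(t) be the amount of KCl. Volume: V(t) = V₀ + (Q_in − Q_out) t = 5.323 − 0.0386000 t; V(26.77) = 4.28968 m³.
No KCl enters, so dm/dt = −Q_out · (m/V).
Separate: dm/m = −Q_out dt/V(t) ⇒ ln(m/m₀) = −(Q_out/(Q_in−Q_out)) ln(V/V₀).
m = m₀ (V₀/V)^(Q_out/(Q_in−Q_out)) = 48.06 × (5.323/4.28968)^(-5.89119) = 13.4770 mol.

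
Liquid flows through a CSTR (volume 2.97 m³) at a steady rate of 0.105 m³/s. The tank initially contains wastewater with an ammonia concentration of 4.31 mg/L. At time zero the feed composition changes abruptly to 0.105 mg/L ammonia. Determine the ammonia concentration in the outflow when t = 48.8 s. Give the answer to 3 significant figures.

0.854 mg/L

Species balance on the tank: V dC/dt = Q(C_in − C).
So dC/dt = (C_in − C)/τ with τ = V/Q = 2.97/0.105 = 28.286 s.
Integrating: C(t) = C_in + (C₀ − C_in) e^(−t/τ).
C(48.8) = 0.105 + (4.31 − 0.105)·e^(−48.8/28.286) = 0.105 + (4.2050)·0.17813 = 0.85403 mg/L.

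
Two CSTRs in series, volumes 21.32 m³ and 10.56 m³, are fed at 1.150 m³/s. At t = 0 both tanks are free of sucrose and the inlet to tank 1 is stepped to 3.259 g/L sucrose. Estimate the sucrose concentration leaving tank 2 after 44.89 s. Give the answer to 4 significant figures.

2.710 g/L

Each tank obeys Vᵢ dCᵢ/dt = Q(Cᵢ₋₁ − Cᵢ), so τᵢ = Vᵢ/Q.
τ₁ = 21.32/1.150 = 18.5391 s; τ₂ = 10.56/1.150 = 9.18261 s.
Tank 1: C₁ = C_in(1 − e^(−t/τ₁)). Tank 2 (τ₁ ≠ τ₂): C₂ = C_in[1 − (τ₁ e^(−t/τ₁) − τ₂ e^(−t/τ₂))/(τ₁ − τ₂)].
At t = 44.89: e^(−t/τ₁) = 0.0888003, e^(−t/τ₂) = 0.00753204.
C₂ = 3.259·[1 − (18.5391·0.0888003 − 9.18261·0.00753204)/(9.35652)] = 3.259·0.831442 = 2.70967 g/L.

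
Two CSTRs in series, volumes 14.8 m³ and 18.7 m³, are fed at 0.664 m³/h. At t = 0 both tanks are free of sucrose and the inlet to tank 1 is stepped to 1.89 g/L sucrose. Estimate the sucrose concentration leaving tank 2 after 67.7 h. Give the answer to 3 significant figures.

Species balance on tank i: dCᵢ/dt = (Cᵢ₋₁ − Cᵢ)/τᵢ with τᵢ = Vᵢ/Q.
τ₁ = 14.8/0.664 = 22.289 h; τ₂ = 18.7/0.664 = 28.163 h.
Solving the cascade with C₁(0)=C₂(0)=0 gives C₂(t) = C_in[1 − (τ₁ e^(−t/τ₁) − τ₂ e^(−t/τ₂))/(τ₁ − τ₂)].
At t = 67.7: e^(−t/τ₁) = 0.047962, e^(−t/τ₂) = 0.090365.
C₂ = 1.89·[1 − (22.289·0.047962 − 28.163·0.090365)/(-5.8735)] = 1.89·0.74872 = 1.4151 g/L.

1.42 g/L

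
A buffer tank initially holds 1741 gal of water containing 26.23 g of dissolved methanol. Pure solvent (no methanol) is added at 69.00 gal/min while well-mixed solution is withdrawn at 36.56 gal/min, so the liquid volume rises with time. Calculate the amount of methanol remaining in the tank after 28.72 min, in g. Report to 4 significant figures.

Total volume: dV/dt = Q_in − Q_out = 32.4400 gal/min, so V(t) = 1741 + 32.4400 t and V(28.72) = 2672.68 gal.
Species balance (pure solvent in): dm/dt = −Q_out · m/V(t).
dm/m = −Q_out dt/(V₀ + 32.4400 t); integrating gives ln(m/m₀) = −(Q_out/(Q_in−Q_out)) ln(V/V₀).
m = m₀ (V₀/V)^(Q_out/(Q_in−Q_out)) = 26.23 × (1741/2672.68)^(1.12700) = 16.1811 g.

16.18 g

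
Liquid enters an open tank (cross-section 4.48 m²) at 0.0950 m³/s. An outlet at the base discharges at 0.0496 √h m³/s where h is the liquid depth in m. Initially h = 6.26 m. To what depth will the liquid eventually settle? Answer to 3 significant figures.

3.67 m

A dh/dt = Q_in − 0.0496 √h. Steady state requires inflow = outflow:
Q_in = 0.0496 √h_ss ⇒ √h_ss = 0.0950/0.0496 = 1.9153.
h_ss = 1.9153² = 3.6685 m. (Since h₀ = 6.26 m > h_ss, the level will fall toward this value.)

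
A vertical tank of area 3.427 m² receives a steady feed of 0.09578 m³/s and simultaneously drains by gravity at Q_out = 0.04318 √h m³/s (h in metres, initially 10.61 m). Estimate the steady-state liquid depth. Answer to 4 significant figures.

Volume balance on the tank: A dh/dt = Q_in − 0.04318 √h. At steady state dh/dt = 0:
Q_in = 0.04318 √h_ss ⇒ √h_ss = 0.09578/0.04318 = 2.21816.
h_ss = 2.21816² = 4.92022 m. (Since h₀ = 10.61 m > h_ss, the level will fall toward this value.)

4.920 m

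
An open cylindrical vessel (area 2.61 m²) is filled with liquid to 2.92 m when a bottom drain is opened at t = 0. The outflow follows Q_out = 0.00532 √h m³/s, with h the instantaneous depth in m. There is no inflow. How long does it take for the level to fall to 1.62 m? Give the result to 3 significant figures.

428 s

Volume balance on the tank: A dh/dt = −0.00532 √h.
This is separable: 2 d(√h)/dt = −0.00532/A, so √h = √h₀ − (0.00532/(2A)) t.
t = 2A(√h₀ − √h)/0.00532 = 2·2.61·(√2.92 − √1.62)/0.00532
  = 5.2200 × (1.7088 − 1.2728) / 0.00532 = 427.81 s.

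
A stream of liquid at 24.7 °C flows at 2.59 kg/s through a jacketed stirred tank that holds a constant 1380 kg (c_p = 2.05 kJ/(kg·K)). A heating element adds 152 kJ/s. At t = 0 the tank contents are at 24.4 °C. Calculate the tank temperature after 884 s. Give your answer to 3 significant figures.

M c_p dT/dt = ṁ c_p (T_in − T) + Q̇.
τ = M/ṁ = 532.82 s; T_ss = T_in + Q̇/(ṁ c_p) = 24.7 + 152/(2.59·2.05) = 53.328 °C.
Solution: T(t) = T_ss + (T₀ − T_ss) e^(−t/τ).
T(884) = 53.328 + (-28.928)·e^(−884/532.82) = 53.328 + (-28.928)·0.19031 = 47.823 °C.

47.8 °C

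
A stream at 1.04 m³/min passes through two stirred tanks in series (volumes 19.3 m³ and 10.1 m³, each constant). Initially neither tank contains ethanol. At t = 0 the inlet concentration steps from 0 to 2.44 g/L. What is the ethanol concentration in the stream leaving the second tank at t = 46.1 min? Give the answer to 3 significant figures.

Species balance on tank i: dCᵢ/dt = (Cᵢ₋₁ − Cᵢ)/τᵢ with τᵢ = Vᵢ/Q.
τ₁ = 19.3/1.04 = 18.558 min; τ₂ = 10.1/1.04 = 9.7115 min.
Tank 1: C₁ = C_in(1 − e^(−t/τ₁)). Tank 2 (τ₁ ≠ τ₂): C₂ = C_in[1 − (τ₁ e^(−t/τ₁) − τ₂ e^(−t/τ₂))/(τ₁ − τ₂)].
At t = 46.1: e^(−t/τ₁) = 0.083397, e^(−t/τ₂) = 0.0086783.
C₂ = 2.44·[1 − (18.558·0.083397 − 9.7115·0.0086783)/(8.8462)] = 2.44·0.83458 = 2.0364 g/L.

2.04 g/L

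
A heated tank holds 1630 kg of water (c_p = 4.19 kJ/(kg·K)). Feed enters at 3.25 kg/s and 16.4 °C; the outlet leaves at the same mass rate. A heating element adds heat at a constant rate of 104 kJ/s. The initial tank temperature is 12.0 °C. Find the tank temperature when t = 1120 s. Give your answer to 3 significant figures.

22.7 °C

Unsteady energy balance on the tank contents: M c_p dT/dt = ṁ c_p (T_in − T) + 104.
Rearrange: dT/dt = (T_ss − T)/τ with τ = M/ṁ = 501.54 s and T_ss = T_in + Q̇/(ṁ c_p) = 24.037 °C.
T approaches T_ss exponentially: T(t) = T_ss + (T₀ − T_ss) e^(−t/τ).
T(1120) = 24.037 + (-12.037)·e^(−1120/501.54) = 24.037 + (-12.037)·0.10719 = 22.747 °C.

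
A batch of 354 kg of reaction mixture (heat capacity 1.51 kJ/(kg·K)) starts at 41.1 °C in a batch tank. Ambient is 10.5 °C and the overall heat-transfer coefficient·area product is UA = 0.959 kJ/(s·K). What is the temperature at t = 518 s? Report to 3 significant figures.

22.6 °C

Unsteady energy balance on the tank contents: M c_p dT/dt = −UA(T − T_amb).
dT/dt = (T_ss − T)/τ with T_ss = T_amb = 10.500 °C, τ = M c_p/UA = 354·1.51/0.959 = 557.39 s.
Solution: T(t) = T_ss + (T₀ − T_ss) e^(−t/τ).
T(518) = 10.500 + (30.600)·0.39482 = 22.581 °C.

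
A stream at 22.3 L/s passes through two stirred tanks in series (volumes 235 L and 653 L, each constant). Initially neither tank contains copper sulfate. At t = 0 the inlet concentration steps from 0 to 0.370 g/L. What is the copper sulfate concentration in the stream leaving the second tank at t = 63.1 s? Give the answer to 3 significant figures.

Time constants: τᵢ = Vᵢ/Q for each well-mixed tank.
τ₁ = 235/22.3 = 10.538 s; τ₂ = 653/22.3 = 29.283 s.
Solving the cascade with C₁(0)=C₂(0)=0 gives C₂(t) = C_in[1 − (τ₁ e^(−t/τ₁) − τ₂ e^(−t/τ₂))/(τ₁ − τ₂)].
At t = 63.1: e^(−t/τ₁) = 0.0025092, e^(−t/τ₂) = 0.11592.
C₂ = 0.370·[1 − (10.538·0.0025092 − 29.283·0.11592)/(-18.744)] = 0.370·0.82032 = 0.30352 g/L.

0.304 g/L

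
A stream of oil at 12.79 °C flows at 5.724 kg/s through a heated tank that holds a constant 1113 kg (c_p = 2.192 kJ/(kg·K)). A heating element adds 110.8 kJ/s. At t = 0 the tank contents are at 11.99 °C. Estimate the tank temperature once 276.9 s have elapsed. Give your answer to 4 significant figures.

19.30 °C

M c_p dT/dt = ṁ c_p (T_in − T) + Q̇.
Rearrange: dT/dt = (T_ss − T)/τ with τ = M/ṁ = 194.444 s and T_ss = T_in + Q̇/(ṁ c_p) = 21.6208 °C.
Integrating: T(t) = T_ss + (T₀ − T_ss) e^(−t/τ).
T(276.9) = 21.6208 + (-9.63079)·e^(−276.9/194.444) = 21.6208 + (-9.63079)·0.240735 = 19.3023 °C.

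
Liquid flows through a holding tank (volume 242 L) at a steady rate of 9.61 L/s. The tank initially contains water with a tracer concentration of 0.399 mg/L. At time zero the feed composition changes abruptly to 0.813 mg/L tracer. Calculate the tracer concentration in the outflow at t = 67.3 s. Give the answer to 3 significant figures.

0.784 mg/L

Transient balance on the dissolved component: V dC/dt = Q(C_in − C).
So dC/dt = (C_in − C)/τ with τ = V/Q = 242/9.61 = 25.182 s.
Integrating: C(t) = C_in + (C₀ − C_in) e^(−t/τ).
C(67.3) = 0.813 + (0.399 − 0.813)·e^(−67.3/25.182) = 0.813 + (-0.41400)·0.069077 = 0.78440 mg/L.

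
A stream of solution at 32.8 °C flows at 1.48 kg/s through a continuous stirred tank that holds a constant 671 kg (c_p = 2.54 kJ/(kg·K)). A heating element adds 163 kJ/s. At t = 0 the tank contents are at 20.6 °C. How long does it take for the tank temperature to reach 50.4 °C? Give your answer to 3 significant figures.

First-law balance (no shaft work): M c_p dT/dt = ṁ c_p (T_in − T) + 163.
τ = M/ṁ = 453.38 s; T_ss = T_in + Q̇/(ṁ c_p) = 76.160 °C.
T(t) = T_ss + (T₀ − T_ss) e^(−t/τ). Set T = 50.4:
e^(−t/τ) = (50.4 − 76.160)/(20.6 − 76.160) = 0.46365
t = −453.38 · ln(0.46365) = 348.48 s.

348 s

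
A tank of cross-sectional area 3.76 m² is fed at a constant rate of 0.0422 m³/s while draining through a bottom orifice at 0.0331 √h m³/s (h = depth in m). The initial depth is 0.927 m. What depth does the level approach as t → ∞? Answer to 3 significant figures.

Accumulation of liquid (constant cross-section A): A dh/dt = Q_in − 0.0331 √h. At steady state dh/dt = 0:
Q_in = 0.0331 √h_ss ⇒ √h_ss = 0.0422/0.0331 = 1.2749.
h_ss = 1.2749² = 1.6254 m. (Since h₀ = 0.927 m < h_ss, the level will rise toward this value.)

1.63 m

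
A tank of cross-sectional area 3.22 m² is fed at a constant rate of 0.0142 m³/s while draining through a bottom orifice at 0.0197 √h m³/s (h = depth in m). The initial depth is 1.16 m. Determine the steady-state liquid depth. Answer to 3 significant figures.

Level balance: A dh/dt = 0.0142 − 0.0197 √h. Setting dh/dt = 0:
Q_in = 0.0197 √h_ss ⇒ √h_ss = 0.0142/0.0197 = 0.72081.
h_ss = 0.72081² = 0.51957 m. (Since h₀ = 1.16 m > h_ss, the level will fall toward this value.)

0.520 m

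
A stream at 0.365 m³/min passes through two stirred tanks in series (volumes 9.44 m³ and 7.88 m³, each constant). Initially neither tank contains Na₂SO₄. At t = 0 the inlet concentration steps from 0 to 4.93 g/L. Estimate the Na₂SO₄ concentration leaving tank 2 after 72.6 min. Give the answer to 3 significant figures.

3.99 g/L

Time constants: τᵢ = Vᵢ/Q for each well-mixed tank.
τ₁ = 9.44/0.365 = 25.863 min; τ₂ = 7.88/0.365 = 21.589 min.
Tank 1: C₁ = C_in(1 − e^(−t/τ₁)). Tank 2 (τ₁ ≠ τ₂): C₂ = C_in[1 − (τ₁ e^(−t/τ₁) − τ₂ e^(−t/τ₂))/(τ₁ − τ₂)].
At t = 72.6: e^(−t/τ₁) = 0.060380, e^(−t/τ₂) = 0.034638.
C₂ = 4.93·[1 − (25.863·0.060380 − 21.589·0.034638)/(4.2740)] = 4.93·0.80959 = 3.9913 g/L.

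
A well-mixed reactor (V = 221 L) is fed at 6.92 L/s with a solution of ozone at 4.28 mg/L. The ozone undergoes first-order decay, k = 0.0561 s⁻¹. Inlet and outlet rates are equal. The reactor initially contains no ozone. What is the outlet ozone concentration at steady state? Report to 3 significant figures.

1.53 mg/L

V dC/dt = Q(C_in − C) − k V C.
At steady state: 0 = Q C_in − (Q + kV) C_ss, so C_ss = Q C_in/(Q + kV).
C_ss = 6.92·4.28/(6.92 + 0.0561·221) = 29.618/19.318 = 1.5332 mg/L.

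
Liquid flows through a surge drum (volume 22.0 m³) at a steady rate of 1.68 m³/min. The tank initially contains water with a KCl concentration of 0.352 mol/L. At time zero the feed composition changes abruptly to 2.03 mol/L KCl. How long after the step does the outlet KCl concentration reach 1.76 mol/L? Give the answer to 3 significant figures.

23.9 min

Species balance: V dC/dt = Q(C_in − C) ⇒ τ = V/Q = 13.095 min.
C(t) = C_in + (C₀ − C_in) e^(−t/τ). Set C = 1.76 and solve for t:
e^(−t/τ) = (C − C_in)/(C₀ − C_in) = (1.76 − 2.03)/(0.352 − 2.03) = 0.16091
t = −τ ln(…) = 13.095 × 1.8269 = 23.924 min.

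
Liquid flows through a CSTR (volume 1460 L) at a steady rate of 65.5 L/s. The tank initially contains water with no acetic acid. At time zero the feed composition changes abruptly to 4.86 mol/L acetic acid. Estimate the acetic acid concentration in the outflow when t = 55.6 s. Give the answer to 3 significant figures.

4.46 mol/L

Accumulation = in − out for the solute gives V dC/dt = Q(C_in − C).
Time constant τ = V/Q = 1460/65.5 = 22.290 s.
Solution: C(t) = C_in + (C₀ − C_in) e^(−t/τ).
C(55.6) = 4.86 + (0 − 4.86)·e^(−55.6/22.290) = 4.86 + (-4.8600)·0.082547 = 4.4588 mol/L.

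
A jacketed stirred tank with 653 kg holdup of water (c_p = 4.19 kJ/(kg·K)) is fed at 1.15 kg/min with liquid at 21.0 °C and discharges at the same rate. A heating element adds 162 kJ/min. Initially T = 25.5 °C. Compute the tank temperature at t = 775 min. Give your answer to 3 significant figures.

47.2 °C

Energy balance: M c_p dT/dt = ṁ c_p (T_in − T) + 162.
τ = M/ṁ = 567.83 min; T_ss = T_in + Q̇/(ṁ c_p) = 21.0 + 162/(1.15·4.19) = 54.620 °C.
Solution: T(t) = T_ss + (T₀ − T_ss) e^(−t/τ).
T(775) = 54.620 + (-29.120)·e^(−775/567.83) = 54.620 + (-29.120)·0.25542 = 47.183 °C.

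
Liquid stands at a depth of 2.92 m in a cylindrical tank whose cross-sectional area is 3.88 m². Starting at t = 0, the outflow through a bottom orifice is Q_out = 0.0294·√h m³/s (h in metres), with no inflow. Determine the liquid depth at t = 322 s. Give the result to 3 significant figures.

0.239 m

A dh/dt = −Q_out = −0.0294 √h.
∫ h^(−1/2) dh = −(0.0294/A) ∫ dt, giving 2√h = 2√h₀ − (0.0294/A) t.
√h = √2.92 − 0.0294·322/(2·3.88) = 1.7088 − 1.2199 = 0.48885.
h = 0.48885² = 0.23898 m.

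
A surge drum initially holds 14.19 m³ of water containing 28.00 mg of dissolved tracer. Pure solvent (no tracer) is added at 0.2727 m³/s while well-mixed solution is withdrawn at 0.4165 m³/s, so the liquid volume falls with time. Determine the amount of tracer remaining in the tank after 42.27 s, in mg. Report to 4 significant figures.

5.542 mg

Total volume: dV/dt = Q_in − Q_out = -0.143800 m³/s, so V(t) = 14.19 − 0.143800 t and V(42.27) = 8.11157 m³.
Species balance (pure solvent in): dm/dt = −Q_out · m/V(t).
Separate: dm/m = −Q_out dt/V(t) ⇒ ln(m/m₀) = −(Q_out/(Q_in−Q_out)) ln(V/V₀).
m = m₀ (V₀/V)^(Q_out/(Q_in−Q_out)) = 28.00 × (14.19/8.11157)^(-2.89638) = 5.54233 mg.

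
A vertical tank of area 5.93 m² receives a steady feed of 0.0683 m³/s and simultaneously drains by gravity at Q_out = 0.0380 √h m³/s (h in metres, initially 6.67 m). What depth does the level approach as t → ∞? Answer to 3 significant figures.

3.23 m

A dh/dt = Q_in − 0.0380 √h. Steady state requires inflow = outflow:
Q_in = 0.0380 √h_ss ⇒ √h_ss = 0.0683/0.0380 = 1.7974.
h_ss = 1.7974² = 3.2305 m. (Since h₀ = 6.67 m > h_ss, the level will fall toward this value.)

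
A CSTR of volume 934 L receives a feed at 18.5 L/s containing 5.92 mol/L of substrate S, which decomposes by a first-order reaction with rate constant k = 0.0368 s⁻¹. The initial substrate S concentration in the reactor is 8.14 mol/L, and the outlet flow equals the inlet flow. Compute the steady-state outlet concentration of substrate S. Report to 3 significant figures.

Species balance: V dC/dt = Q C_in − Q C − k V C.
At steady state: 0 = Q C_in − (Q + kV) C_ss, so C_ss = Q C_in/(Q + kV).
C_ss = 18.5·5.92/(18.5 + 0.0368·934) = 109.52/52.871 = 2.0714 mol/L.

2.07 mol/L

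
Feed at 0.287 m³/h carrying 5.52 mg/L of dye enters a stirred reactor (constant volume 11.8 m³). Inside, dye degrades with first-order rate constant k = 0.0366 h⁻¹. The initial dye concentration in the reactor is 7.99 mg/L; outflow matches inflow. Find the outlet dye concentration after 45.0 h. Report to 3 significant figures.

2.58 mg/L

V dC/dt = Q(C_in − C) − k V C.
dC/dt = (Q/V) C_in − (Q/V + k) C; effective rate a = Q/V + k = 0.024322 + 0.0366 = 0.060922 h⁻¹.
C_ss = Q C_in/(Q + kV) = 2.2038 mg/L; C(t) = C_ss + (C₀ − C_ss) e^(−a t).
C(45.0) = 2.2038 + (5.7862)·e^(−0.060922·45.0) = 2.2038 + (5.7862)·0.064474 = 2.5768 mg/L.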